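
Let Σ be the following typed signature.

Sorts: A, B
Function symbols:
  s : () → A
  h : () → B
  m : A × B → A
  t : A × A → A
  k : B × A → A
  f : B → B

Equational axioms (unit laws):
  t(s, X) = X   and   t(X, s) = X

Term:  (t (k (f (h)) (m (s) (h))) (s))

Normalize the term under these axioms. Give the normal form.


normal form = (k (f (h)) (m (s) (h)))

1. (t (k (f (h)) (m (s) (h))) (s))  →  (k (f (h)) (m (s) (h)))


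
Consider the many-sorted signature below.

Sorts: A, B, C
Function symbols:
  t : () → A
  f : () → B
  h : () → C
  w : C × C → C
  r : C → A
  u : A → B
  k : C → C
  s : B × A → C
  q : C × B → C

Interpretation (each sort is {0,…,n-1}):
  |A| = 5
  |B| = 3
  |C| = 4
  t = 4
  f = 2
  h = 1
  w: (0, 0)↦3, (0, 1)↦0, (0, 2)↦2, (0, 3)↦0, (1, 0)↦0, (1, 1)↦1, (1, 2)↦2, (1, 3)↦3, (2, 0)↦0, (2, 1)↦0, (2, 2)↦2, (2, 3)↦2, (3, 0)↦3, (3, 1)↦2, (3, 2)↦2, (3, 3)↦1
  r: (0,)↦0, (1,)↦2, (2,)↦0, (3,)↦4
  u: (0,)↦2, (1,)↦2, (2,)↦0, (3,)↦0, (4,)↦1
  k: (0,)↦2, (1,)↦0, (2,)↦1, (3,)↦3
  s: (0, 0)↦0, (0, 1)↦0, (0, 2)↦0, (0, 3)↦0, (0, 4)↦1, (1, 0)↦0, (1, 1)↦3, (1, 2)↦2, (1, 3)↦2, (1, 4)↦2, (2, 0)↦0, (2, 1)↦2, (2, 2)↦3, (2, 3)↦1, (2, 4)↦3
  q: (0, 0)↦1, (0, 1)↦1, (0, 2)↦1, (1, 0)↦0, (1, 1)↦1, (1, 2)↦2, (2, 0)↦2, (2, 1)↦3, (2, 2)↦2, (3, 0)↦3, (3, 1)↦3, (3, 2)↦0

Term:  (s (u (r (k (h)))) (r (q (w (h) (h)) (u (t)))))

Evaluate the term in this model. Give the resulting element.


  h = 1
  (k (h)) = k(1,) = 0
  (r (k (h))) = r(0,) = 0
  (u (r (k (h)))) = u(0,) = 2
  h = 1
  h = 1
  (w (h) (h)) = w(1, 1) = 1
  t = 4
  (u (t)) = u(4,) = 1
  (q (w (h) (h)) (u (t))) = q(1, 1) = 1
  (r (q (w (h) (h)) (u (t)))) = r(1,) = 2
  (s (u (r (k (h)))) (r (q (w (h) (h)) (u (t))))) = s(2, 2) = 3

value = 3


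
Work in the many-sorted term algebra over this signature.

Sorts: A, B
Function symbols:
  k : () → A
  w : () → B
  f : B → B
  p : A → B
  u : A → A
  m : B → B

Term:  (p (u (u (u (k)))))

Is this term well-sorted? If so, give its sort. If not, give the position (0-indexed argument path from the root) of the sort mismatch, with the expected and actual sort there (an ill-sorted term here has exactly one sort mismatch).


well-sorted; sort = B

        (k) : A
      (u (k)) : A
    (u (u (k))) : A
  (u (u (u (k)))) : A
(p (u (u (u (k))))) : B


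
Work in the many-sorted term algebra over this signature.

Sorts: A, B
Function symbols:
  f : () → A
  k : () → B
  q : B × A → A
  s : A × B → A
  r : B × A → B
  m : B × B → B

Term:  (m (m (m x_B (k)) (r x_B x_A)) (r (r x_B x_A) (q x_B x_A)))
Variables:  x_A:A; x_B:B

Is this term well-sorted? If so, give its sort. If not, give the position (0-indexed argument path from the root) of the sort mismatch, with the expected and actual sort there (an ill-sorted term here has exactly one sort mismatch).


well-sorted; sort = B

      x_B : B
      (k) : B
    (m x_B (k)) : B
      x_B : B
      x_A : A
    (r x_B x_A) : B
  (m (m x_B (k)) (r x_B x_A)) : B
      x_B : B
      x_A : A
    (r x_B x_A) : B
      x_B : B
      x_A : A
    (q x_B x_A) : A
  (r (r x_B x_A) (q x_B x_A)) : B
(m (m (m x_B (k)) (r x_B x_A)) (r (r x_B x_A) (q x_B x_A))) : B


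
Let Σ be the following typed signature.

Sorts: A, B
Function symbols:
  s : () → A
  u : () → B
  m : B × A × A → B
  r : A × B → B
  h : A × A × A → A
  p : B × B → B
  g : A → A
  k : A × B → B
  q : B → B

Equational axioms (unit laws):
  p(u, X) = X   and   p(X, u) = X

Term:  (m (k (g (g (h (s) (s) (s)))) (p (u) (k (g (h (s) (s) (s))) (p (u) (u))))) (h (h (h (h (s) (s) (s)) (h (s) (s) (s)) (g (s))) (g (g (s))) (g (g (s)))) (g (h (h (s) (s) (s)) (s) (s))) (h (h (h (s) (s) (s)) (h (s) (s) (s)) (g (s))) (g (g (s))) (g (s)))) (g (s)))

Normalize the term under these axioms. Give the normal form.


normal form = (m (k (g (g (h (s) (s) (s)))) (k (g (h (s) (s) (s))) (u))) (h (h (h (h (s) (s) (s)) (h (s) (s) (s)) (g (s))) (g (g (s))) (g (g (s)))) (g (h (h (s) (s) (s)) (s) (s))) (h (h (h (s) (s) (s)) (h (s) (s) (s)) (g (s))) (g (g (s))) (g (s)))) (g (s)))

1. (m (k (g (g (h (s) (s) (s)))) (p (u) (k (g (h (s) (s) (s))) (p (u) (u))))) (h (h (h (h (s) (s) (s)) (h (s) (s) (s)) (g (s))) (g (g (s))) (g (g (s)))) (g (h (h (s) (s) (s)) (s) (s))) (h (h (h (s) (s) (s)) (h (s) (s) (s)) (g (s))) (g (g (s))) (g (s)))) (g (s)))  →  (m (k (g (g (h (s) (s) (s)))) (k (g (h (s) (s) (s))) (p (u) (u)))) (h (h (h (h (s) (s) (s)) (h (s) (s) (s)) (g (s))) (g (g (s))) (g (g (s)))) (g (h (h (s) (s) (s)) (s) (s))) (h (h (h (s) (s) (s)) (h (s) (s) (s)) (g (s))) (g (g (s))) (g (s)))) (g (s)))
2. (m (k (g (g (h (s) (s) (s)))) (k (g (h (s) (s) (s))) (p (u) (u)))) (h (h (h (h (s) (s) (s)) (h (s) (s) (s)) (g (s))) (g (g (s))) (g (g (s)))) (g (h (h (s) (s) (s)) (s) (s))) (h (h (h (s) (s) (s)) (h (s) (s) (s)) (g (s))) (g (g (s))) (g (s)))) (g (s)))  →  (m (k (g (g (h (s) (s) (s)))) (k (g (h (s) (s) (s))) (u))) (h (h (h (h (s) (s) (s)) (h (s) (s) (s)) (g (s))) (g (g (s))) (g (g (s)))) (g (h (h (s) (s) (s)) (s) (s))) (h (h (h (s) (s) (s)) (h (s) (s) (s)) (g (s))) (g (g (s))) (g (s)))) (g (s)))


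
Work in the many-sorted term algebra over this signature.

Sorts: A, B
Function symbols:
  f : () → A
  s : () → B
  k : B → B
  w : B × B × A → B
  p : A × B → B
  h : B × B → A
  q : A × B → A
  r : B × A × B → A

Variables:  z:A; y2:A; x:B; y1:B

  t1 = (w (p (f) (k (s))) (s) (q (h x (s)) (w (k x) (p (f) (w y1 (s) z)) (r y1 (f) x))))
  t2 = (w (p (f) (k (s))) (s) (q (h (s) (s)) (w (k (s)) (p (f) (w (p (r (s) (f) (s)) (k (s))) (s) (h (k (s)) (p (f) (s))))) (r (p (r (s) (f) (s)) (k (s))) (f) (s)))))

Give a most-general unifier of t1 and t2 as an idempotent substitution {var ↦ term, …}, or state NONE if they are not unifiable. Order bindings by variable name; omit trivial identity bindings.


{x ↦ (s), y1 ↦ (p (r (s) (f) (s)) (k (s))), z ↦ (h (k (s)) (p (f) (s)))}


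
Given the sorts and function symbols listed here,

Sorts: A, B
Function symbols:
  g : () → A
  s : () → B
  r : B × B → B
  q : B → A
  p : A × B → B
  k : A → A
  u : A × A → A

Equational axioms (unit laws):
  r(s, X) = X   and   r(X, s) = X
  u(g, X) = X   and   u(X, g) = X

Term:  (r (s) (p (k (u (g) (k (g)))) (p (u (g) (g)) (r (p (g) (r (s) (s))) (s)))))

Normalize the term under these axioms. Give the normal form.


1. (r (s) (p (k (u (g) (k (g)))) (p (u (g) (g)) (r (p (g) (r (s) (s))) (s)))))  →  (p (k (u (g) (k (g)))) (p (u (g) (g)) (r (p (g) (r (s) (s))) (s))))
2. (p (k (u (g) (k (g)))) (p (u (g) (g)) (r (p (g) (r (s) (s))) (s))))  →  (p (k (k (g))) (p (u (g) (g)) (r (p (g) (r (s) (s))) (s))))
3. (p (k (k (g))) (p (u (g) (g)) (r (p (g) (r (s) (s))) (s))))  →  (p (k (k (g))) (p (g) (r (p (g) (r (s) (s))) (s))))
4. (p (k (k (g))) (p (g) (r (p (g) (r (s) (s))) (s))))  →  (p (k (k (g))) (p (g) (p (g) (r (s) (s)))))
5. (p (k (k (g))) (p (g) (p (g) (r (s) (s)))))  →  (p (k (k (g))) (p (g) (p (g) (s))))

normal form = (p (k (k (g))) (p (g) (p (g) (s))))


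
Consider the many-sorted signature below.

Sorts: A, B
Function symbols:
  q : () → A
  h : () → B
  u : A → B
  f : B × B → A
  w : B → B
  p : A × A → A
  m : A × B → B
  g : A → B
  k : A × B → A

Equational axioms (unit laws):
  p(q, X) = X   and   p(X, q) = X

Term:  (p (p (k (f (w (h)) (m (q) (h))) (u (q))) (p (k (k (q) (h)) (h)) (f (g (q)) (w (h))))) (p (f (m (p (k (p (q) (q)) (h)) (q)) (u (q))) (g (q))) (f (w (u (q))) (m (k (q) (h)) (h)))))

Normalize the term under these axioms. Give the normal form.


1. (p (p (k (f (w (h)) (m (q) (h))) (u (q))) (p (k (k (q) (h)) (h)) (f (g (q)) (w (h))))) (p (f (m (p (k (p (q) (q)) (h)) (q)) (u (q))) (g (q))) (f (w (u (q))) (m (k (q) (h)) (h)))))  →  (p (p (k (f (w (h)) (m (q) (h))) (u (q))) (p (k (k (q) (h)) (h)) (f (g (q)) (w (h))))) (p (f (m (k (p (q) (q)) (h)) (u (q))) (g (q))) (f (w (u (q))) (m (k (q) (h)) (h)))))
2. (p (p (k (f (w (h)) (m (q) (h))) (u (q))) (p (k (k (q) (h)) (h)) (f (g (q)) (w (h))))) (p (f (m (k (p (q) (q)) (h)) (u (q))) (g (q))) (f (w (u (q))) (m (k (q) (h)) (h)))))  →  (p (p (k (f (w (h)) (m (q) (h))) (u (q))) (p (k (k (q) (h)) (h)) (f (g (q)) (w (h))))) (p (f (m (k (q) (h)) (u (q))) (g (q))) (f (w (u (q))) (m (k (q) (h)) (h)))))

normal form = (p (p (k (f (w (h)) (m (q) (h))) (u (q))) (p (k (k (q) (h)) (h)) (f (g (q)) (w (h))))) (p (f (m (k (q) (h)) (u (q))) (g (q))) (f (w (u (q))) (m (k (q) (h)) (h)))))


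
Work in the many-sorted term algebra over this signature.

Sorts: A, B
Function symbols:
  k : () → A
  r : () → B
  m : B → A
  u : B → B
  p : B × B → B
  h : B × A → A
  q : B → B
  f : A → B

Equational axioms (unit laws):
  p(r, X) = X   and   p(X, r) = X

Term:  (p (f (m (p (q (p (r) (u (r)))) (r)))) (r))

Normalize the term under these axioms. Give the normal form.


normal form = (f (m (q (u (r)))))

1. (p (f (m (p (q (p (r) (u (r)))) (r)))) (r))  →  (f (m (p (q (p (r) (u (r)))) (r))))
2. (f (m (p (q (p (r) (u (r)))) (r))))  →  (f (m (q (p (r) (u (r))))))
3. (f (m (q (p (r) (u (r))))))  →  (f (m (q (u (r)))))


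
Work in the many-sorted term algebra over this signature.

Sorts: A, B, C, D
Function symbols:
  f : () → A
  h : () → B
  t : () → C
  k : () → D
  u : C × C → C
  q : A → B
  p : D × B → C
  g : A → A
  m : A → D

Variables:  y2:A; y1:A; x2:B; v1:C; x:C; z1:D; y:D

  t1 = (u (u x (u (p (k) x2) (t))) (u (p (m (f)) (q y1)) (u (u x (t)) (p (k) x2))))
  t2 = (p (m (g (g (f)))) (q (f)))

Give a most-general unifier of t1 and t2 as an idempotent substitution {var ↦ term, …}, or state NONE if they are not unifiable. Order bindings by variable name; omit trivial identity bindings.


head clash or occurs-check failure — not unifiable

NONE (not unifiable)


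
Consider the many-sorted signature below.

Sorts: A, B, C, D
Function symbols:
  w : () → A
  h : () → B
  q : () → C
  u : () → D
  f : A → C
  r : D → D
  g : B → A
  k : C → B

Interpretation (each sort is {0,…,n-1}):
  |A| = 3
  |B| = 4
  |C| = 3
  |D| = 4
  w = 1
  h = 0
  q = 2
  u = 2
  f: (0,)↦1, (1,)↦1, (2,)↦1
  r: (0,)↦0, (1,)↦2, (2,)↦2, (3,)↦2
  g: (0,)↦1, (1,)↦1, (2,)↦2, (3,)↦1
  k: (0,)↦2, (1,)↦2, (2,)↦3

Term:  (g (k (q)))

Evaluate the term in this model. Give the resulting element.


  q = 2
  (k (q)) = k(2,) = 3
  (g (k (q))) = g(3,) = 1

value = 1


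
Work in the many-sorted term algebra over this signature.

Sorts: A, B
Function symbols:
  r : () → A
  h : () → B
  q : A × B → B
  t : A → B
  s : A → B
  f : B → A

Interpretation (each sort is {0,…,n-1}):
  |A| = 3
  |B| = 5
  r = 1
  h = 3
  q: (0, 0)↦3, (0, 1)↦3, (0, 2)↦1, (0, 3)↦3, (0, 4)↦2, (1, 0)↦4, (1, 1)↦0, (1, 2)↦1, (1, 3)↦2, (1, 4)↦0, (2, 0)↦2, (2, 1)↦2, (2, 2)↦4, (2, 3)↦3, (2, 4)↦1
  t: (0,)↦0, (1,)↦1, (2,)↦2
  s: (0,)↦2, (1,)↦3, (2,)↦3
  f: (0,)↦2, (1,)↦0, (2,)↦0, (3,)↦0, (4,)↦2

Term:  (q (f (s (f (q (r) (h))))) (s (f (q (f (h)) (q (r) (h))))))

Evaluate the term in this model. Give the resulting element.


value = 1

  r = 1
  h = 3
  (q (r) (h)) = q(1, 3) = 2
  (f (q (r) (h))) = f(2,) = 0
  (s (f (q (r) (h)))) = s(0,) = 2
  (f (s (f (q (r) (h))))) = f(2,) = 0
  h = 3
  (f (h)) = f(3,) = 0
  r = 1
  h = 3
  (q (r) (h)) = q(1, 3) = 2
  (q (f (h)) (q (r) (h))) = q(0, 2) = 1
  (f (q (f (h)) (q (r) (h)))) = f(1,) = 0
  (s (f (q (f (h)) (q (r) (h))))) = s(0,) = 2
  (q (f (s (f (q (r) (h))))) (s (f (q (f (h)) (q (r) (h)))))) = q(0, 2) = 1


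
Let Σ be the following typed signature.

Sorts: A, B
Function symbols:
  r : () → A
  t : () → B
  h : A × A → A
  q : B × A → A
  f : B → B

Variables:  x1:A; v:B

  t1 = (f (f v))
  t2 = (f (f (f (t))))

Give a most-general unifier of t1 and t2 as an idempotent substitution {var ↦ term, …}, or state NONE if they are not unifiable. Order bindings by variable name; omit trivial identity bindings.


{v ↦ (f (t))}


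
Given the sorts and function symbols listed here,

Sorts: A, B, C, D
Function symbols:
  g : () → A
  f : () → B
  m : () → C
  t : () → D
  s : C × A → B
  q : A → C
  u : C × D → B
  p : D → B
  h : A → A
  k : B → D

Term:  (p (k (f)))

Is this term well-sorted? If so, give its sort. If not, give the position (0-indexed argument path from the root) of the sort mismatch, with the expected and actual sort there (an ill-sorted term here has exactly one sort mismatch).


well-sorted; sort = B

    (f) : B
  (k (f)) : D
(p (k (f))) : B


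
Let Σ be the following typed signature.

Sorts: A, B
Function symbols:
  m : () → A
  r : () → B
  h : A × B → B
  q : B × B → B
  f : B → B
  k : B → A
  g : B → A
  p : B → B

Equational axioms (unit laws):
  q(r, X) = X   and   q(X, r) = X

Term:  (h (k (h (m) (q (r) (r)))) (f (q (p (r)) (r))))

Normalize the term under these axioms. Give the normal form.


1. (h (k (h (m) (q (r) (r)))) (f (q (p (r)) (r))))  →  (h (k (h (m) (r))) (f (q (p (r)) (r))))
2. (h (k (h (m) (r))) (f (q (p (r)) (r))))  →  (h (k (h (m) (r))) (f (p (r))))

normal form = (h (k (h (m) (r))) (f (p (r))))


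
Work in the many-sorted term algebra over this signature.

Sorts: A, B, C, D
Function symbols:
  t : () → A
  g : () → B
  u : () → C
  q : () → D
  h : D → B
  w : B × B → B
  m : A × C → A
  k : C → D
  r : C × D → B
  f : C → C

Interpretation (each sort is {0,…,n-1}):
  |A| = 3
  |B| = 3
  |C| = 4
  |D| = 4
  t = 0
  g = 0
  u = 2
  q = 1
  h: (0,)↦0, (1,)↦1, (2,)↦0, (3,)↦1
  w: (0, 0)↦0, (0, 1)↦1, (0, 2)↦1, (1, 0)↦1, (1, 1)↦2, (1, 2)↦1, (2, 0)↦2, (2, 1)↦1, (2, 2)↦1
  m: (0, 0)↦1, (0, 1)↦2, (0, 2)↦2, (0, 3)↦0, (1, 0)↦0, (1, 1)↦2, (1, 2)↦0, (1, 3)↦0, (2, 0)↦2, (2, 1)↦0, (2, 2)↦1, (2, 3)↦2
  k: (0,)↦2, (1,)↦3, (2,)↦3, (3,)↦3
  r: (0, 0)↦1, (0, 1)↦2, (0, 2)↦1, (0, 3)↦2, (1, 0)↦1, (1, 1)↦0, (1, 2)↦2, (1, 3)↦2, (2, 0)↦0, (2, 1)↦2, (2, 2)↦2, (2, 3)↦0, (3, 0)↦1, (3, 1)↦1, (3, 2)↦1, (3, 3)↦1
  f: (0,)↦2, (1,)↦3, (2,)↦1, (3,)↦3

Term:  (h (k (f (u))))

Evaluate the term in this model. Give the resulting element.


value = 1

  u = 2
  (f (u)) = f(2,) = 1
  (k (f (u))) = k(1,) = 3
  (h (k (f (u)))) = h(3,) = 1


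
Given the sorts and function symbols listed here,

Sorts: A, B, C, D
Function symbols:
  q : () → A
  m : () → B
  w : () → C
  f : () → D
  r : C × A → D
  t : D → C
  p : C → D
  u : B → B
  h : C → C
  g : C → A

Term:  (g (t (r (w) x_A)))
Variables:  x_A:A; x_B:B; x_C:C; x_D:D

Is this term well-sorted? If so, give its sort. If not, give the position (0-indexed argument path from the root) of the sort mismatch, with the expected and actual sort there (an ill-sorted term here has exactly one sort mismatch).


well-sorted; sort = A

      (w) : C
      x_A : A
    (r (w) x_A) : D
  (t (r (w) x_A)) : C
(g (t (r (w) x_A))) : A


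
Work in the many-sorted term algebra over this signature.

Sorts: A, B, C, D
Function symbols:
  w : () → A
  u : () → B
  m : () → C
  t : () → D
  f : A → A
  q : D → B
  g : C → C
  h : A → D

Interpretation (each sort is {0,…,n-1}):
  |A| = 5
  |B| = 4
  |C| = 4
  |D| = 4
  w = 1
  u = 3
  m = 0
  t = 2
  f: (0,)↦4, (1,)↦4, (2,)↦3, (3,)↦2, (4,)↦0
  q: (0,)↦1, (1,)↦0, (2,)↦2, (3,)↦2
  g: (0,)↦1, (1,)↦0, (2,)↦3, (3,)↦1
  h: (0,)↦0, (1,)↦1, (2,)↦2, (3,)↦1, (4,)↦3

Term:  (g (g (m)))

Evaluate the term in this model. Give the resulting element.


value = 0

  m = 0
  (g (m)) = g(0,) = 1
  (g (g (m))) = g(1,) = 0


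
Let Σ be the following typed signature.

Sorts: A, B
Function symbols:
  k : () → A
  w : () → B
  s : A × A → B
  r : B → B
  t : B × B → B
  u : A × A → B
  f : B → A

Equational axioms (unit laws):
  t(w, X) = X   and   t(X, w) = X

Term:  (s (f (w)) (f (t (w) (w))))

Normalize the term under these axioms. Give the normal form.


normal form = (s (f (w)) (f (w)))

1. (s (f (w)) (f (t (w) (w))))  →  (s (f (w)) (f (w)))


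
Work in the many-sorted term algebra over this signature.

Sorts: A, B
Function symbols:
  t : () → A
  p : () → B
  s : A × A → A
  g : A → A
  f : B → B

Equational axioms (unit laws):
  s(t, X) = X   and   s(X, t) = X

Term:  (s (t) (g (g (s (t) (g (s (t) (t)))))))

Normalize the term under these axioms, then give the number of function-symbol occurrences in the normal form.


size = 4

1. (s (t) (g (g (s (t) (g (s (t) (t)))))))  →  (g (g (s (t) (g (s (t) (t))))))
2. (g (g (s (t) (g (s (t) (t))))))  →  (g (g (g (s (t) (t)))))
3. (g (g (g (s (t) (t)))))  →  (g (g (g (t))))
normal form: (g (g (g (t))))


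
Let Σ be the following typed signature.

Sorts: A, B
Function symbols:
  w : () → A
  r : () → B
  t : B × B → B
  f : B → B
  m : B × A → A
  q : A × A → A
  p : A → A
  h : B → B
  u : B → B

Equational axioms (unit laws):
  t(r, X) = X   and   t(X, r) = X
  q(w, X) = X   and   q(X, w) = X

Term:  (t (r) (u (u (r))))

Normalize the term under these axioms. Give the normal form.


1. (t (r) (u (u (r))))  →  (u (u (r)))

normal form = (u (u (r)))


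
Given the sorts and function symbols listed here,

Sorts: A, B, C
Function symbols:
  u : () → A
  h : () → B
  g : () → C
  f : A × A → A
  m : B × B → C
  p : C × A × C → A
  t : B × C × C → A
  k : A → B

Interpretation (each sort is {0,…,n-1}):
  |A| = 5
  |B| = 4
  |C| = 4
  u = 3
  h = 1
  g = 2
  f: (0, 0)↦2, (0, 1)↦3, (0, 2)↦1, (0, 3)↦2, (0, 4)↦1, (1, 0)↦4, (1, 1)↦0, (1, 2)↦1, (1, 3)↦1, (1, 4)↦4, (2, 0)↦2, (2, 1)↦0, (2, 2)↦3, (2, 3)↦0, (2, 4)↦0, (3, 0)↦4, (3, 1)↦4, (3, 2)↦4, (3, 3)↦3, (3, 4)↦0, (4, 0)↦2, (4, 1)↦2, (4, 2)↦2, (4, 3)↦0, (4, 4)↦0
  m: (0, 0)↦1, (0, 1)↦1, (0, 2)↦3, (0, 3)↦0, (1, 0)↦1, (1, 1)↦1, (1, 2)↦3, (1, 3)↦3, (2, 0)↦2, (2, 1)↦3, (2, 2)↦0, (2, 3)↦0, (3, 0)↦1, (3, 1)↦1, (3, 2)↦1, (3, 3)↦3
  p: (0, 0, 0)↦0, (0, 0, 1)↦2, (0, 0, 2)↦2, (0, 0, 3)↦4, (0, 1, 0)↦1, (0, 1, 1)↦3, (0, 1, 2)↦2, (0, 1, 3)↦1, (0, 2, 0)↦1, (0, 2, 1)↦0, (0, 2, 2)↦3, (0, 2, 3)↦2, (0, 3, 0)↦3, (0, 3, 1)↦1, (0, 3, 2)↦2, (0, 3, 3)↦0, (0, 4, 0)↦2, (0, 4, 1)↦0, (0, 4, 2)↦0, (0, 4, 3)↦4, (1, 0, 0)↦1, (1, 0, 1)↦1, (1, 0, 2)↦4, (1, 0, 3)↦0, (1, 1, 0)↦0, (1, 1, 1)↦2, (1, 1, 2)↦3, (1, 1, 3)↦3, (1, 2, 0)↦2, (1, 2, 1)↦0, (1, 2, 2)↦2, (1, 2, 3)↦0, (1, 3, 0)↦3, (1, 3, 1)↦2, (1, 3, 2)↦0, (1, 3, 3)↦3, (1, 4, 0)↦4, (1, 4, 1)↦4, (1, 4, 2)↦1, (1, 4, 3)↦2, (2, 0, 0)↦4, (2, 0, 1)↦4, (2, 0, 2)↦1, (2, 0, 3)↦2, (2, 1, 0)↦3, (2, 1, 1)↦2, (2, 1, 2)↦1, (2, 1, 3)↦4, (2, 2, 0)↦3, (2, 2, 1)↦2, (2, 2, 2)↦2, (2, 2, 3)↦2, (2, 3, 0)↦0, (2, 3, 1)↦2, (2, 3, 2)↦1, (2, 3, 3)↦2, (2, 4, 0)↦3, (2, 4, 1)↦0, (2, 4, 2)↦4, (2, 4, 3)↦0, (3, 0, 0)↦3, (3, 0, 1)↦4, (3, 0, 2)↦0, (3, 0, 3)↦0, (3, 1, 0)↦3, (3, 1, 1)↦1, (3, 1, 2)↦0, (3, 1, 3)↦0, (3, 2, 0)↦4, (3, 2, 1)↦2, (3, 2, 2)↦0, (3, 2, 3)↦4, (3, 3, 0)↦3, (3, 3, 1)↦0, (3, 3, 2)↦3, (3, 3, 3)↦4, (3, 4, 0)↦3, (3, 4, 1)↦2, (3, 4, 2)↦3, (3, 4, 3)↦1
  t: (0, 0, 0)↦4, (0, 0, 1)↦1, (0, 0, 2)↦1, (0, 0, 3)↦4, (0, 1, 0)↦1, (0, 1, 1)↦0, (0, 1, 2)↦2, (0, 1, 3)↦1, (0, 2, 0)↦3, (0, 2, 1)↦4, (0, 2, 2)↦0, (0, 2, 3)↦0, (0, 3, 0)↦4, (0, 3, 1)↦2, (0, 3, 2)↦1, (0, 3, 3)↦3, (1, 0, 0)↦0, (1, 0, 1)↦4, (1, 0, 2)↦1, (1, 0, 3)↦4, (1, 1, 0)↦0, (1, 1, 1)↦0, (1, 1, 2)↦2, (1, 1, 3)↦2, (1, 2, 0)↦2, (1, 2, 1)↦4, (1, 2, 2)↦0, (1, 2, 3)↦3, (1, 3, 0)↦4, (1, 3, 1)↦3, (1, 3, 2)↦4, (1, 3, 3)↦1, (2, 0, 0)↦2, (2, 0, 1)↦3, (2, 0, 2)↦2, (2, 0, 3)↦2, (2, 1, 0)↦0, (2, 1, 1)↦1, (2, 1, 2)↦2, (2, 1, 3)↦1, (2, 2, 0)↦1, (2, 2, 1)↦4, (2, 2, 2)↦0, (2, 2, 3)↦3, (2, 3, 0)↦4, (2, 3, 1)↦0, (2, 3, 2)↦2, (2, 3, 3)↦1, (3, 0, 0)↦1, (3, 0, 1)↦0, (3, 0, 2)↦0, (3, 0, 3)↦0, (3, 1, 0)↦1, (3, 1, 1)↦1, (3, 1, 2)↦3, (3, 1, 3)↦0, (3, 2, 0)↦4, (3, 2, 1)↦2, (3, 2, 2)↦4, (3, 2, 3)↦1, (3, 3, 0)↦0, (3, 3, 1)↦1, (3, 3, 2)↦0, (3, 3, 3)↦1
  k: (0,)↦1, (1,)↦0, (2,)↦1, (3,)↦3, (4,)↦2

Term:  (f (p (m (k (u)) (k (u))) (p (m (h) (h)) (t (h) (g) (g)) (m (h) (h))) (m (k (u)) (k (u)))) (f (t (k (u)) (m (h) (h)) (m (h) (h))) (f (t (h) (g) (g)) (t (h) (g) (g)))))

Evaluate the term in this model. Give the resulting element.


value = 3

  u = 3
  (k (u)) = k(3,) = 3
  u = 3
  (k (u)) = k(3,) = 3
  (m (k (u)) (k (u))) = m(3, 3) = 3
  h = 1
  h = 1
  (m (h) (h)) = m(1, 1) = 1
  h = 1
  g = 2
  g = 2
  (t (h) (g) (g)) = t(1, 2, 2) = 0
  h = 1
  h = 1
  (m (h) (h)) = m(1, 1) = 1
  (p (m (h) (h)) (t (h) (g) (g)) (m (h) (h))) = p(1, 0, 1) = 1
  u = 3
  (k (u)) = k(3,) = 3
  u = 3
  (k (u)) = k(3,) = 3
  (m (k (u)) (k (u))) = m(3, 3) = 3
  (p (m (k (u)) (k (u))) (p (m (h) (h)) (t (h) (g) (g)) (m (h) (h))) (m (k (u)) (k (u)))) = p(3, 1, 3) = 0
  u = 3
  (k (u)) = k(3,) = 3
  h = 1
  h = 1
  (m (h) (h)) = m(1, 1) = 1
  h = 1
  h = 1
  (m (h) (h)) = m(1, 1) = 1
  (t (k (u)) (m (h) (h)) (m (h) (h))) = t(3, 1, 1) = 1
  h = 1
  g = 2
  g = 2
  (t (h) (g) (g)) = t(1, 2, 2) = 0
  h = 1
  g = 2
  g = 2
  (t (h) (g) (g)) = t(1, 2, 2) = 0
  (f (t (h) (g) (g)) (t (h) (g) (g))) = f(0, 0) = 2
  (f (t (k (u)) (m (h) (h)) (m (h) (h))) (f (t (h) (g) (g)) (t (h) (g) (g)))) = f(1, 2) = 1
  (f (p (m (k (u)) (k (u))) (p (m (h) (h)) (t (h) (g) (g)) (m (h) (h))) (m (k (u)) (k (u)))) (f (t (k (u)) (m (h) (h)) (m (h) (h))) (f (t (h) (g) (g)) (t (h) (g) (g))))) = f(0, 1) = 3


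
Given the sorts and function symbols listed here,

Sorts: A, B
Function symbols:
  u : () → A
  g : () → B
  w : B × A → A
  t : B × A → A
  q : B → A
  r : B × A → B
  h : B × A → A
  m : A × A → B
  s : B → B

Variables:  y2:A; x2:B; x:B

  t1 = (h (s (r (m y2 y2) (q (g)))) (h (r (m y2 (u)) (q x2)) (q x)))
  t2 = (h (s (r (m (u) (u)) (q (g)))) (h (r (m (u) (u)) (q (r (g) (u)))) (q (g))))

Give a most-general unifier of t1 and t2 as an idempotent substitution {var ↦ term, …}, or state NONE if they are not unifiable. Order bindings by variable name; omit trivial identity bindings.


{x ↦ (g), x2 ↦ (r (g) (u)), y2 ↦ (u)}


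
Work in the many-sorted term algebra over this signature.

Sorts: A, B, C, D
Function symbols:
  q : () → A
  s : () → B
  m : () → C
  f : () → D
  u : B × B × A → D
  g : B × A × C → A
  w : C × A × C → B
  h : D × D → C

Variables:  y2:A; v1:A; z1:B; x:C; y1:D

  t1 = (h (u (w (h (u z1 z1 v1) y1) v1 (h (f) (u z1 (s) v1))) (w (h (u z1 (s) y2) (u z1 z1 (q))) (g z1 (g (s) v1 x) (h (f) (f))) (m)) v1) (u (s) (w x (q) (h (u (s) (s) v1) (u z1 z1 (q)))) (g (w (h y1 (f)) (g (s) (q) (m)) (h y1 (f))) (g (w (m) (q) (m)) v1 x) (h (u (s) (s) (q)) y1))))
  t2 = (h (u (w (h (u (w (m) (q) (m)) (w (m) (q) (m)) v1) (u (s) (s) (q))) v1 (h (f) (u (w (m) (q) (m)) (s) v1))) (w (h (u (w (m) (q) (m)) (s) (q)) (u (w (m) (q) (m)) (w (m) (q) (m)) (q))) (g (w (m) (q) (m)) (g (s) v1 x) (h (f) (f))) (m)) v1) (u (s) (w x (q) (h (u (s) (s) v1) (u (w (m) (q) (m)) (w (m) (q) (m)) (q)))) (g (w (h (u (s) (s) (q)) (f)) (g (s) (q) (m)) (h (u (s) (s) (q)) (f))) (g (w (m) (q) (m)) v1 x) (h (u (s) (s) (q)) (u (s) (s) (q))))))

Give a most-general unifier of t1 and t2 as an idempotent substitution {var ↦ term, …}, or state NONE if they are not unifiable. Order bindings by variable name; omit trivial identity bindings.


{y1 ↦ (u (s) (s) (q)), y2 ↦ (q), z1 ↦ (w (m) (q) (m))}


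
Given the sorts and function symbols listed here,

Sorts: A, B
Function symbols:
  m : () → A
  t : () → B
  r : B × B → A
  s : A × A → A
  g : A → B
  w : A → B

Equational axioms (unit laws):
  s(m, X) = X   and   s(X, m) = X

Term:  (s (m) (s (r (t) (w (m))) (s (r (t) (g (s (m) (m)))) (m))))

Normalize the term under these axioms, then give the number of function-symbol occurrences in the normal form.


1. (s (m) (s (r (t) (w (m))) (s (r (t) (g (s (m) (m)))) (m))))  →  (s (r (t) (w (m))) (s (r (t) (g (s (m) (m)))) (m)))
2. (s (r (t) (w (m))) (s (r (t) (g (s (m) (m)))) (m)))  →  (s (r (t) (w (m))) (r (t) (g (s (m) (m)))))
3. (s (r (t) (w (m))) (r (t) (g (s (m) (m)))))  →  (s (r (t) (w (m))) (r (t) (g (m))))
normal form: (s (r (t) (w (m))) (r (t) (g (m))))

size = 9


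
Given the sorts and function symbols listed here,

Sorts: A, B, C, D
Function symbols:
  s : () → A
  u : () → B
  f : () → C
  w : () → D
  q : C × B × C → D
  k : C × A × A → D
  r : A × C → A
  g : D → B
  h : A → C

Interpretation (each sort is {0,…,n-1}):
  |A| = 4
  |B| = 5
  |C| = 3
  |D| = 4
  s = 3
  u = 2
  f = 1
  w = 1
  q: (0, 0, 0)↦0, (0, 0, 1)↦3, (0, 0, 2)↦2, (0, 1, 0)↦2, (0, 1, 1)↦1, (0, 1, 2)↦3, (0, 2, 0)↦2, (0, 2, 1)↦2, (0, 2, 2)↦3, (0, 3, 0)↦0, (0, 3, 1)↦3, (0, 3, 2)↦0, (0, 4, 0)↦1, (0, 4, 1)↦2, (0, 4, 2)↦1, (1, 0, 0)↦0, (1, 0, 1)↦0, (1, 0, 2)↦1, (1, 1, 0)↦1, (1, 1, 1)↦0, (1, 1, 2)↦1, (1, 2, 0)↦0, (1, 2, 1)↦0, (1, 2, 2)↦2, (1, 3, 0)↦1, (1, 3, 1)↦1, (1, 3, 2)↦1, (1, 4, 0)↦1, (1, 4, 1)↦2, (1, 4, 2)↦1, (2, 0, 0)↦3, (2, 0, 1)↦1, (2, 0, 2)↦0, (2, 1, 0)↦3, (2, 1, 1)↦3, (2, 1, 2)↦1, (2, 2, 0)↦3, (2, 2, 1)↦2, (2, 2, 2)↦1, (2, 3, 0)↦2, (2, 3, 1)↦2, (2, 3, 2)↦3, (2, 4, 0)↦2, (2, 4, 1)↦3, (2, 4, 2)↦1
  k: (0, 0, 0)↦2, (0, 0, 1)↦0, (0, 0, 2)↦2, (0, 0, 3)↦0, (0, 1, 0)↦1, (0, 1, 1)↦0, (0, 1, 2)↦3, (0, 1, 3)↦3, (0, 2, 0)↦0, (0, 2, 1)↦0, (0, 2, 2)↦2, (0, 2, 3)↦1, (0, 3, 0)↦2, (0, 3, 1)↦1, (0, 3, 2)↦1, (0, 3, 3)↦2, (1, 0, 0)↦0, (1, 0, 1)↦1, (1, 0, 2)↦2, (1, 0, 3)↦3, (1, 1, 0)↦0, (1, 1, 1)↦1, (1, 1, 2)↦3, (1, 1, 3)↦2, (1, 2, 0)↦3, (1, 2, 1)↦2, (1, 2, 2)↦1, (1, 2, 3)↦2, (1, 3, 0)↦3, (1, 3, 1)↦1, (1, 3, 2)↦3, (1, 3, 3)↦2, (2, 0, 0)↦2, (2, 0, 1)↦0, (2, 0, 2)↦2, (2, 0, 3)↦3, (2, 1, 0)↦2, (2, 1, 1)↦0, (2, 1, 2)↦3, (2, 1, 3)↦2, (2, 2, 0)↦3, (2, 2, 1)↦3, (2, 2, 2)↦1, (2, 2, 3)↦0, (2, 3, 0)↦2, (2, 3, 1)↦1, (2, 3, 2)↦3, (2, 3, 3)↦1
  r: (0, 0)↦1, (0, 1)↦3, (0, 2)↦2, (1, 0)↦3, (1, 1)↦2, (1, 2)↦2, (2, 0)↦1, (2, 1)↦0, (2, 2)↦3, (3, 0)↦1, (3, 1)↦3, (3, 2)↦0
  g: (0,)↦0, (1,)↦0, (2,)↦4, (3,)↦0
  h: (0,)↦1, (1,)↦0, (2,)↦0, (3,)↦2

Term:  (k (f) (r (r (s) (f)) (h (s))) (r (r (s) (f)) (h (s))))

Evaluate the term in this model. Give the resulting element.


value = 0

  f = 1
  s = 3
  f = 1
  (r (s) (f)) = r(3, 1) = 3
  s = 3
  (h (s)) = h(3,) = 2
  (r (r (s) (f)) (h (s))) = r(3, 2) = 0
  s = 3
  f = 1
  (r (s) (f)) = r(3, 1) = 3
  s = 3
  (h (s)) = h(3,) = 2
  (r (r (s) (f)) (h (s))) = r(3, 2) = 0
  (k (f) (r (r (s) (f)) (h (s))) (r (r (s) (f)) (h (s)))) = k(1, 0, 0) = 0


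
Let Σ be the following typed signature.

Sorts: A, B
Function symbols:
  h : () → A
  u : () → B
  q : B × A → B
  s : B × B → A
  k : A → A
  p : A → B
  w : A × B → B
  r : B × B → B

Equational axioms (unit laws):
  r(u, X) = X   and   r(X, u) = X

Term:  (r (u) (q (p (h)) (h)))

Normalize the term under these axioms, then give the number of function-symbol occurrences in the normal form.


1. (r (u) (q (p (h)) (h)))  →  (q (p (h)) (h))
normal form: (q (p (h)) (h))

size = 4


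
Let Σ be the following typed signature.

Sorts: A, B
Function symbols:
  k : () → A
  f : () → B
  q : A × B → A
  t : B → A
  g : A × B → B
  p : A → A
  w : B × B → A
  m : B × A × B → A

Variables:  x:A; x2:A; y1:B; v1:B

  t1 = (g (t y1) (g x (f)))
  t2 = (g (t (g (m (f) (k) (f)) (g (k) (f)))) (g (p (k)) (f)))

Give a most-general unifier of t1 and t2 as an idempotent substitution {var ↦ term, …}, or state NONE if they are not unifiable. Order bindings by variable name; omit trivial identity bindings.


{x ↦ (p (k)), y1 ↦ (g (m (f) (k) (f)) (g (k) (f)))}


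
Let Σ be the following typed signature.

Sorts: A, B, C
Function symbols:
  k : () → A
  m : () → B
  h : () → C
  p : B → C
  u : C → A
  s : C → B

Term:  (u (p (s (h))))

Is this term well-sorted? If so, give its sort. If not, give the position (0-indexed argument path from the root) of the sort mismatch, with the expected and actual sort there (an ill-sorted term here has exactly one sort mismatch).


well-sorted; sort = A

      (h) : C
    (s (h)) : B
  (p (s (h))) : C
(u (p (s (h)))) : A


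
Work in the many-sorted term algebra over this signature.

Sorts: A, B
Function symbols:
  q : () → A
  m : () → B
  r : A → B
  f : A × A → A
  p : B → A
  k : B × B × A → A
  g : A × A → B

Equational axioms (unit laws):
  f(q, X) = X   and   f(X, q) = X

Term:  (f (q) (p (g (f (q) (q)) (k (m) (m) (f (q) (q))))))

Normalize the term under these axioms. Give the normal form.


1. (f (q) (p (g (f (q) (q)) (k (m) (m) (f (q) (q))))))  →  (p (g (f (q) (q)) (k (m) (m) (f (q) (q)))))
2. (p (g (f (q) (q)) (k (m) (m) (f (q) (q)))))  →  (p (g (q) (k (m) (m) (f (q) (q)))))
3. (p (g (q) (k (m) (m) (f (q) (q)))))  →  (p (g (q) (k (m) (m) (q))))

normal form = (p (g (q) (k (m) (m) (q))))


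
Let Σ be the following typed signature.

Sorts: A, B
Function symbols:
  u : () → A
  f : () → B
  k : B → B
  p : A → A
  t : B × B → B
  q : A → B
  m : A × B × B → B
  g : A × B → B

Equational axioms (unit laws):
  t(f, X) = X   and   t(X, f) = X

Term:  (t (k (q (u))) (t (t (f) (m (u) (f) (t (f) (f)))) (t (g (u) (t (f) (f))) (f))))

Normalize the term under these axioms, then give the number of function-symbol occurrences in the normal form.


size = 12

1. (t (k (q (u))) (t (t (f) (m (u) (f) (t (f) (f)))) (t (g (u) (t (f) (f))) (f))))  →  (t (k (q (u))) (t (m (u) (f) (t (f) (f))) (t (g (u) (t (f) (f))) (f))))
2. (t (k (q (u))) (t (m (u) (f) (t (f) (f))) (t (g (u) (t (f) (f))) (f))))  →  (t (k (q (u))) (t (m (u) (f) (f)) (t (g (u) (t (f) (f))) (f))))
3. (t (k (q (u))) (t (m (u) (f) (f)) (t (g (u) (t (f) (f))) (f))))  →  (t (k (q (u))) (t (m (u) (f) (f)) (g (u) (t (f) (f)))))
4. (t (k (q (u))) (t (m (u) (f) (f)) (g (u) (t (f) (f)))))  →  (t (k (q (u))) (t (m (u) (f) (f)) (g (u) (f))))
normal form: (t (k (q (u))) (t (m (u) (f) (f)) (g (u) (f))))


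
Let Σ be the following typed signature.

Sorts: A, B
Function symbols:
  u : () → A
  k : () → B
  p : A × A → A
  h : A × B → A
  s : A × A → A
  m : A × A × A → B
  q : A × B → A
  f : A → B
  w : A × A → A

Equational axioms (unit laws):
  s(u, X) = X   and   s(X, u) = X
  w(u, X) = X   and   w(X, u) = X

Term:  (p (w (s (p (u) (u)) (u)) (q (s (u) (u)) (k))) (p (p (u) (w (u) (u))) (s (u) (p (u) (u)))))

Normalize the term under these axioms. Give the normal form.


normal form = (p (w (p (u) (u)) (q (u) (k))) (p (p (u) (u)) (p (u) (u))))

1. (p (w (s (p (u) (u)) (u)) (q (s (u) (u)) (k))) (p (p (u) (w (u) (u))) (s (u) (p (u) (u)))))  →  (p (w (p (u) (u)) (q (s (u) (u)) (k))) (p (p (u) (w (u) (u))) (s (u) (p (u) (u)))))
2. (p (w (p (u) (u)) (q (s (u) (u)) (k))) (p (p (u) (w (u) (u))) (s (u) (p (u) (u)))))  →  (p (w (p (u) (u)) (q (u) (k))) (p (p (u) (w (u) (u))) (s (u) (p (u) (u)))))
3. (p (w (p (u) (u)) (q (u) (k))) (p (p (u) (w (u) (u))) (s (u) (p (u) (u)))))  →  (p (w (p (u) (u)) (q (u) (k))) (p (p (u) (u)) (s (u) (p (u) (u)))))
4. (p (w (p (u) (u)) (q (u) (k))) (p (p (u) (u)) (s (u) (p (u) (u)))))  →  (p (w (p (u) (u)) (q (u) (k))) (p (p (u) (u)) (p (u) (u))))


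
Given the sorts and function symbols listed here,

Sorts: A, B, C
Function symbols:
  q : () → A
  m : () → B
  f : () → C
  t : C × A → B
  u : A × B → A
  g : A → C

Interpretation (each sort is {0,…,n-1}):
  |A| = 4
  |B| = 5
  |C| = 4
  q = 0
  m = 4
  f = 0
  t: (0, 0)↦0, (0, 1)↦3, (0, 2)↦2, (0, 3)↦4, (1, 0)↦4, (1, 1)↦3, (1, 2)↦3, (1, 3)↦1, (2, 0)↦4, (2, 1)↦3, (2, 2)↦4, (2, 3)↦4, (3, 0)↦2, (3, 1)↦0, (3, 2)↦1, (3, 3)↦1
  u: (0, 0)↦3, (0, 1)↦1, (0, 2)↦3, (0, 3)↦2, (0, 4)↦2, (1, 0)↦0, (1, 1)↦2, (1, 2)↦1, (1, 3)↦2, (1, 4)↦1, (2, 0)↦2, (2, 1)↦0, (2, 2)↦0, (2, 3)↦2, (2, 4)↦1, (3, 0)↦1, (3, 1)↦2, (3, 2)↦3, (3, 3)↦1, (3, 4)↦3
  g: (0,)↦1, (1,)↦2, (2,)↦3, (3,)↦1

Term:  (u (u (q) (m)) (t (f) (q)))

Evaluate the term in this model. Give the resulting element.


value = 2

  q = 0
  m = 4
  (u (q) (m)) = u(0, 4) = 2
  f = 0
  q = 0
  (t (f) (q)) = t(0, 0) = 0
  (u (u (q) (m)) (t (f) (q))) = u(2, 0) = 2


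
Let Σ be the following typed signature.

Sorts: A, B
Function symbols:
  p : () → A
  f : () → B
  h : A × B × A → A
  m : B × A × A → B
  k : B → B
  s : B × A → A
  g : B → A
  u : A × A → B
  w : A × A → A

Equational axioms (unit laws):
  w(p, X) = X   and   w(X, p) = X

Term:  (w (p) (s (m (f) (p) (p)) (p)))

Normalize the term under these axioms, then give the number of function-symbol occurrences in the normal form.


1. (w (p) (s (m (f) (p) (p)) (p)))  →  (s (m (f) (p) (p)) (p))
normal form: (s (m (f) (p) (p)) (p))

size = 6


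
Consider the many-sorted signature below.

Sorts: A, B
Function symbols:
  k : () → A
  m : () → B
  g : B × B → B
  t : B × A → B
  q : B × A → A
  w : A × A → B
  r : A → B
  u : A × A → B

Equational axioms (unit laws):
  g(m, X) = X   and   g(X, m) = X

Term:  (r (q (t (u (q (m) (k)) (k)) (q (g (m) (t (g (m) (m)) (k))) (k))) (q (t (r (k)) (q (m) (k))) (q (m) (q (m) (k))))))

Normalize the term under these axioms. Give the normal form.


normal form = (r (q (t (u (q (m) (k)) (k)) (q (t (m) (k)) (k))) (q (t (r (k)) (q (m) (k))) (q (m) (q (m) (k))))))

1. (r (q (t (u (q (m) (k)) (k)) (q (g (m) (t (g (m) (m)) (k))) (k))) (q (t (r (k)) (q (m) (k))) (q (m) (q (m) (k))))))  →  (r (q (t (u (q (m) (k)) (k)) (q (t (g (m) (m)) (k)) (k))) (q (t (r (k)) (q (m) (k))) (q (m) (q (m) (k))))))
2. (r (q (t (u (q (m) (k)) (k)) (q (t (g (m) (m)) (k)) (k))) (q (t (r (k)) (q (m) (k))) (q (m) (q (m) (k))))))  →  (r (q (t (u (q (m) (k)) (k)) (q (t (m) (k)) (k))) (q (t (r (k)) (q (m) (k))) (q (m) (q (m) (k))))))


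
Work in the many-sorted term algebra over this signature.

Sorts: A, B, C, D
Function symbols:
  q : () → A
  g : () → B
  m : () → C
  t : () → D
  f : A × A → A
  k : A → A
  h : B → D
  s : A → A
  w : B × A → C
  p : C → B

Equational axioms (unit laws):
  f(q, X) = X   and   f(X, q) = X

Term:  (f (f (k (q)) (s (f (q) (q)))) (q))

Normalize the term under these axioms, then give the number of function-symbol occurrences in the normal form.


size = 5

1. (f (f (k (q)) (s (f (q) (q)))) (q))  →  (f (k (q)) (s (f (q) (q))))
2. (f (k (q)) (s (f (q) (q))))  →  (f (k (q)) (s (q)))
normal form: (f (k (q)) (s (q)))


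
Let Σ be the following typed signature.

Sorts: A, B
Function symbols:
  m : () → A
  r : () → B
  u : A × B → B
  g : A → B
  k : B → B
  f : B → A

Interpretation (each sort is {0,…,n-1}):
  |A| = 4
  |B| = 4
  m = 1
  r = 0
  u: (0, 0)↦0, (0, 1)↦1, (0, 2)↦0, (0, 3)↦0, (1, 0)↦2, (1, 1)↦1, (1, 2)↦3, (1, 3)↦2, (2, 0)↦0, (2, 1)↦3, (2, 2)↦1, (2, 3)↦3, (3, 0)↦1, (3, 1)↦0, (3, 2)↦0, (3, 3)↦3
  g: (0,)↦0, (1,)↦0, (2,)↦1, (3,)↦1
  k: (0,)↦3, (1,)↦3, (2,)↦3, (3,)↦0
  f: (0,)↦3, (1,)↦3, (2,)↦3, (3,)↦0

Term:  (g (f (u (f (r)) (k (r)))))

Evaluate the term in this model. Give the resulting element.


value = 0

  r = 0
  (f (r)) = f(0,) = 3
  r = 0
  (k (r)) = k(0,) = 3
  (u (f (r)) (k (r))) = u(3, 3) = 3
  (f (u (f (r)) (k (r)))) = f(3,) = 0
  (g (f (u (f (r)) (k (r))))) = g(0,) = 0


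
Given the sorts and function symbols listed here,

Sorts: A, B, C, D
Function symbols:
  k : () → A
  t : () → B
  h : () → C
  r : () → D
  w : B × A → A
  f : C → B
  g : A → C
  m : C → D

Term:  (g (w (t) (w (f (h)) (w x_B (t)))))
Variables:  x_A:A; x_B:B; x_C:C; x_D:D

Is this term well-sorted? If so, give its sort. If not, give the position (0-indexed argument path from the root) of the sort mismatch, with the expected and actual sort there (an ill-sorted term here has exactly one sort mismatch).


    (t) : B
        (h) : C
      (f (h)) : B
        x_B : B
        (t) : B
      (w x_B (t)) : ✗ arg 1 at [0, 1, 1, 1] has sort B, expected A

ill-sorted at position [0, 1, 1, 1]: expected A, got B


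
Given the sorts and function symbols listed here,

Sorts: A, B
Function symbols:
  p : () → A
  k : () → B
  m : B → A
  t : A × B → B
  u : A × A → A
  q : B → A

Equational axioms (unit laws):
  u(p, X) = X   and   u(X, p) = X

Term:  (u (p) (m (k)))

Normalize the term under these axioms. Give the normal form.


normal form = (m (k))

1. (u (p) (m (k)))  →  (m (k))


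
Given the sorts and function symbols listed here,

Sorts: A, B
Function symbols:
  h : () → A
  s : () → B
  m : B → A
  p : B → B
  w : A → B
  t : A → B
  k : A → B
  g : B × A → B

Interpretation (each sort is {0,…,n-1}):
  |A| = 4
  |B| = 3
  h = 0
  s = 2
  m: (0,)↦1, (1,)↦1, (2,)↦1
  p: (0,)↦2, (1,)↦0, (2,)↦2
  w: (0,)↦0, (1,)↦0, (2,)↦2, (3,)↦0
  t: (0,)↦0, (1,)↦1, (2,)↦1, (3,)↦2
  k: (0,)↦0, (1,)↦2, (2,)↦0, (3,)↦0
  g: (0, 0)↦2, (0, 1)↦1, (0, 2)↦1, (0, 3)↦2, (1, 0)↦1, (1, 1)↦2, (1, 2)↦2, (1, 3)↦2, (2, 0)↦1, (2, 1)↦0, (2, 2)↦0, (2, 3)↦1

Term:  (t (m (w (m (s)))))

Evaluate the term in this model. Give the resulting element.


  s = 2
  (m (s)) = m(2,) = 1
  (w (m (s))) = w(1,) = 0
  (m (w (m (s)))) = m(0,) = 1
  (t (m (w (m (s))))) = t(1,) = 1

value = 1


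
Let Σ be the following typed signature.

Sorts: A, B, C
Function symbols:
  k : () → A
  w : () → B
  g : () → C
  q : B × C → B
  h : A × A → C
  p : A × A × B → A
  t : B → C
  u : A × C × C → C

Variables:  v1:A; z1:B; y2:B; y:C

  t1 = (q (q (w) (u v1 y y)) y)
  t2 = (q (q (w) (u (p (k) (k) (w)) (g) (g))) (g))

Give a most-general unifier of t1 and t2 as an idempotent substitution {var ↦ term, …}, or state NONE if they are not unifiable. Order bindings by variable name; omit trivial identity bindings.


{v1 ↦ (p (k) (k) (w)), y ↦ (g)}


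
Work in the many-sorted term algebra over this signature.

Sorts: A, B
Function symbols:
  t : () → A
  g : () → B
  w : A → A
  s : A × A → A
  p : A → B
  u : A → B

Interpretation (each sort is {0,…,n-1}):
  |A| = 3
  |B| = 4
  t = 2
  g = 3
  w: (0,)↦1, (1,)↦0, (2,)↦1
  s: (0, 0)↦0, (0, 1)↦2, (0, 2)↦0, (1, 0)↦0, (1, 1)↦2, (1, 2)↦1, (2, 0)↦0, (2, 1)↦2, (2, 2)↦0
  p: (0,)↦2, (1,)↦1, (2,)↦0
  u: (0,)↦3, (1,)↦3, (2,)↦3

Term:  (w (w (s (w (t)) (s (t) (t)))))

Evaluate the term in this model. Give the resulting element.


value = 0

  t = 2
  (w (t)) = w(2,) = 1
  t = 2
  t = 2
  (s (t) (t)) = s(2, 2) = 0
  (s (w (t)) (s (t) (t))) = s(1, 0) = 0
  (w (s (w (t)) (s (t) (t)))) = w(0,) = 1
  (w (w (s (w (t)) (s (t) (t))))) = w(1,) = 0


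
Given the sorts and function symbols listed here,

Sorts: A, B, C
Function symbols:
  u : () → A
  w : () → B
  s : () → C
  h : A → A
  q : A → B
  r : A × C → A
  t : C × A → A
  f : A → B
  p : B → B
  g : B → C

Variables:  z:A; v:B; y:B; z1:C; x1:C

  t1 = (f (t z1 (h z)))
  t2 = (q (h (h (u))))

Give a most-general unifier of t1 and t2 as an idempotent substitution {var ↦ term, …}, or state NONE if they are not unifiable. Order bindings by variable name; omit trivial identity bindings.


NONE (not unifiable)

head clash or occurs-check failure — not unifiable


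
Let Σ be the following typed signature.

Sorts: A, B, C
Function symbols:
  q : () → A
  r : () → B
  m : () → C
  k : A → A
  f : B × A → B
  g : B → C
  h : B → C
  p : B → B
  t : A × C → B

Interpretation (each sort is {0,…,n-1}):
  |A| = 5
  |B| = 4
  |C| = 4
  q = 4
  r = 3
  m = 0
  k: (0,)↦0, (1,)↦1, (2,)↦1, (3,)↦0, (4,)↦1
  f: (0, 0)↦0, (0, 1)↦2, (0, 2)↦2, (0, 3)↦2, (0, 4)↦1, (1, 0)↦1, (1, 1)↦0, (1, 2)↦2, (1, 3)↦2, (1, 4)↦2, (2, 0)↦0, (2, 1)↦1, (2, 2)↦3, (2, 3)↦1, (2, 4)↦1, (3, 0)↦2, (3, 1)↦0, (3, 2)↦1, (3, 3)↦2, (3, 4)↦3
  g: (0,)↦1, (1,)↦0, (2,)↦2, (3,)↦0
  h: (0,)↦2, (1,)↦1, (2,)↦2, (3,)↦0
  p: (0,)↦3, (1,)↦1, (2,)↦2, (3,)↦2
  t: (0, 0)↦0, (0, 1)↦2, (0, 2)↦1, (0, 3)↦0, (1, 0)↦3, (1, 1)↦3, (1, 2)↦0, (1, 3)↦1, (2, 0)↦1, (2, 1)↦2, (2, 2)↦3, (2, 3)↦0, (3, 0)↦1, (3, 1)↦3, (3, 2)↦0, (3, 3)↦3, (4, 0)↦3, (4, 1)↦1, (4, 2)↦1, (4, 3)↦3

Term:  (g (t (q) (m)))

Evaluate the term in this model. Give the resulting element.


value = 0

  q = 4
  m = 0
  (t (q) (m)) = t(4, 0) = 3
  (g (t (q) (m))) = g(3,) = 0
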